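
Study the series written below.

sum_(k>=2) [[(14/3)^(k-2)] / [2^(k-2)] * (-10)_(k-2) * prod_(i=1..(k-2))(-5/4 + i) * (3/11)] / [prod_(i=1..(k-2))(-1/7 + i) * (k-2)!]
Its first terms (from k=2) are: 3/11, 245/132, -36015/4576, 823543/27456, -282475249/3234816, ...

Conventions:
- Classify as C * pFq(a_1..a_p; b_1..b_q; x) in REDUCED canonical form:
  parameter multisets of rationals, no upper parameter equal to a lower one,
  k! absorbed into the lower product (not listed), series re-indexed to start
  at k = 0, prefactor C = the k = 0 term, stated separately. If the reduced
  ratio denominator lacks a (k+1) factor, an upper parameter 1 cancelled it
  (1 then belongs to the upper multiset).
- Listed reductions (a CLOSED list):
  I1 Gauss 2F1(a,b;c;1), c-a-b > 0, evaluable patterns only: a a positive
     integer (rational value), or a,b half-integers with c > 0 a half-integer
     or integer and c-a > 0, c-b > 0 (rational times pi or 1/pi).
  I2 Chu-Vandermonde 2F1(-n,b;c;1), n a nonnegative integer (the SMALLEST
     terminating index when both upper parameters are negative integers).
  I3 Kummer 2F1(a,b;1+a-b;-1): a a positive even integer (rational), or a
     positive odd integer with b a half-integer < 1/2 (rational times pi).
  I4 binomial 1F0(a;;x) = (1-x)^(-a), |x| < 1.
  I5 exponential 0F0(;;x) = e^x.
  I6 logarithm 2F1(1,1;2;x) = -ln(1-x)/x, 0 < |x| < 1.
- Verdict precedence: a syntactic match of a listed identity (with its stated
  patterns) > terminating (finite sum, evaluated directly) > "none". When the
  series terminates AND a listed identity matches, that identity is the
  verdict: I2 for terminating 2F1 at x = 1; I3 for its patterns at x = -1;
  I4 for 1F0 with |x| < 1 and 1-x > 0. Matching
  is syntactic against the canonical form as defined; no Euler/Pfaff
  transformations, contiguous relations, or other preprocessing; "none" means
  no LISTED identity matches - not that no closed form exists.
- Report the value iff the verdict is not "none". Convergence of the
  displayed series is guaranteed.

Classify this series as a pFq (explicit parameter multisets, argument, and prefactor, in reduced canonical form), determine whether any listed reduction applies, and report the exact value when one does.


Reduced: x = 7/3, 2F1, upper = {-10, -1/4}, lower = {6/7}, C = 3/11. Verdict: terminating. With -10 upstairs the series is a 11-term polynomial sum; evaluated term by term. Hence: 2091561939224079221/3159739192099995648.

Key observation: t_0 being 3/11, the lower running product (C = 3/11) is a rising factorial.
Term ratio: r(k) = (7/3) * (k-10) (k-1/4) / [(k+6/7) (k+1)] - rational in k. x = (7/3); t_0 = 3/11; negate the roots.


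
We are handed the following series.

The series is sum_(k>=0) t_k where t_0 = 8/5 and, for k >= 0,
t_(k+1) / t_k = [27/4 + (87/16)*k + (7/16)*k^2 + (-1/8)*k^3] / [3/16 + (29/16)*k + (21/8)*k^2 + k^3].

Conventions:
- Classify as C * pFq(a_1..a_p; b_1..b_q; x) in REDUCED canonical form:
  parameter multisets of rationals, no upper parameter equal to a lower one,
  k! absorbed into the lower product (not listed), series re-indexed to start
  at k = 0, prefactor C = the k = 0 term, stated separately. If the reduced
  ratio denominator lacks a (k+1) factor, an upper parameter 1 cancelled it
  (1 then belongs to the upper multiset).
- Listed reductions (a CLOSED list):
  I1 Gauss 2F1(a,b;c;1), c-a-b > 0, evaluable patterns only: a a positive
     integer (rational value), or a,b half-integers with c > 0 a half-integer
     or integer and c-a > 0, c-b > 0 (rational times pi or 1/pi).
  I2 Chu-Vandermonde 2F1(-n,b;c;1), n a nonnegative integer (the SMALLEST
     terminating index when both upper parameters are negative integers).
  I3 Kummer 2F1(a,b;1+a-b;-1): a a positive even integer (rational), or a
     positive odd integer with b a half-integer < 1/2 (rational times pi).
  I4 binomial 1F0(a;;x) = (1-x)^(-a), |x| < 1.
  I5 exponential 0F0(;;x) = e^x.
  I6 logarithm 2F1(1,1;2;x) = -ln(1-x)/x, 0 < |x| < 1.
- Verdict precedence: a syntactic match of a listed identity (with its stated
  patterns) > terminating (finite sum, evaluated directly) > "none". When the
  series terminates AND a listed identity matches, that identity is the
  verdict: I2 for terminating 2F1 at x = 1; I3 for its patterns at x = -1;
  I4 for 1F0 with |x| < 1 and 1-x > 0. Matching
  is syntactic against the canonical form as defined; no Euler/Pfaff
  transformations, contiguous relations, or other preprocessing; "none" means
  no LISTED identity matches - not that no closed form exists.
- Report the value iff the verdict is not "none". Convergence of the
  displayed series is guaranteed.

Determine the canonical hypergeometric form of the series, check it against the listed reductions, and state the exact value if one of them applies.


Reduced: x = -1/8, 2F1, upper = {-9, 4}, lower = {1/8}, C = 8/5. Verdict: terminating - upper -9 stops the sum at k = 9; the 10 terms are added exactly. Sum: 115770858968/331406075.

First insight: t_0 = 8/5 here, and roots of the ratio polynomials (prefactor 8/5) are the negated parameters.
Ratio: r(k) = (-1/8) * (k-9) (k+4) / [(k+1/8) (k+1)] - rational; roots negated = parameters, x = (-1/8), C = 8/5.


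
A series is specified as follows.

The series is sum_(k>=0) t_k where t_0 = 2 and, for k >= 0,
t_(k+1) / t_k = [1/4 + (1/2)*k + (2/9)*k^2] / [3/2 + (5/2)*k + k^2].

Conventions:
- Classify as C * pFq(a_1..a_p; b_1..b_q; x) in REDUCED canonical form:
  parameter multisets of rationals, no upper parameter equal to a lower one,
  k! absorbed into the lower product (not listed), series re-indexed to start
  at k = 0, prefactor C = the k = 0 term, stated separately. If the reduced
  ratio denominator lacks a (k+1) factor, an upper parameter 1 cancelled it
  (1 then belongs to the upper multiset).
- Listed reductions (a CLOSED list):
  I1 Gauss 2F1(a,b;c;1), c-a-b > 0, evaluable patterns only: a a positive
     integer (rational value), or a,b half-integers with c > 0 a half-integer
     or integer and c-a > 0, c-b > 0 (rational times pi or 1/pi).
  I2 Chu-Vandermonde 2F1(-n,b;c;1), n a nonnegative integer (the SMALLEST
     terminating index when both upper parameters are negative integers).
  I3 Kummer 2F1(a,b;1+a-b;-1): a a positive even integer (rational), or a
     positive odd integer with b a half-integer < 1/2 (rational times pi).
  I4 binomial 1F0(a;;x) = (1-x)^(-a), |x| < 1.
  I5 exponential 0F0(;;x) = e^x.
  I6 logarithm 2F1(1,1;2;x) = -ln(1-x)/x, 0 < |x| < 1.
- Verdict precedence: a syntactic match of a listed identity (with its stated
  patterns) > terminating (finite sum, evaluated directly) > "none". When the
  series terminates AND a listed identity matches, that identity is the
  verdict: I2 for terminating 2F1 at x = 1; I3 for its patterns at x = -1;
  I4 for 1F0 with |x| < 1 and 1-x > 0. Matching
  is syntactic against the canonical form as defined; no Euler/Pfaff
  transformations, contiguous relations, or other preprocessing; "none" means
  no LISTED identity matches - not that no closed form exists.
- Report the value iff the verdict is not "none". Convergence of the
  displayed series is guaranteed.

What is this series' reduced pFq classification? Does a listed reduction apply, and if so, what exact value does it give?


This is 2 * 1F0(3/4; -; 2/9) in reduced canonical form. Verdict at x = 2/9: binomial (I4) matches (the 1F0 binomial series: exponent -3/4, x = 2/9). Hence: 2 * (7/9)^(-3/4).

First insight: from the first term 2: cancel k + 3/2 from the displayed ratio first; then prefactor 2.
Consecutive-term ratio: r(k) = (2/9) * (k+3/4) / [(k+1)] - rational in k, leading ratio (2/9); with t_0 = 2, classification follows.


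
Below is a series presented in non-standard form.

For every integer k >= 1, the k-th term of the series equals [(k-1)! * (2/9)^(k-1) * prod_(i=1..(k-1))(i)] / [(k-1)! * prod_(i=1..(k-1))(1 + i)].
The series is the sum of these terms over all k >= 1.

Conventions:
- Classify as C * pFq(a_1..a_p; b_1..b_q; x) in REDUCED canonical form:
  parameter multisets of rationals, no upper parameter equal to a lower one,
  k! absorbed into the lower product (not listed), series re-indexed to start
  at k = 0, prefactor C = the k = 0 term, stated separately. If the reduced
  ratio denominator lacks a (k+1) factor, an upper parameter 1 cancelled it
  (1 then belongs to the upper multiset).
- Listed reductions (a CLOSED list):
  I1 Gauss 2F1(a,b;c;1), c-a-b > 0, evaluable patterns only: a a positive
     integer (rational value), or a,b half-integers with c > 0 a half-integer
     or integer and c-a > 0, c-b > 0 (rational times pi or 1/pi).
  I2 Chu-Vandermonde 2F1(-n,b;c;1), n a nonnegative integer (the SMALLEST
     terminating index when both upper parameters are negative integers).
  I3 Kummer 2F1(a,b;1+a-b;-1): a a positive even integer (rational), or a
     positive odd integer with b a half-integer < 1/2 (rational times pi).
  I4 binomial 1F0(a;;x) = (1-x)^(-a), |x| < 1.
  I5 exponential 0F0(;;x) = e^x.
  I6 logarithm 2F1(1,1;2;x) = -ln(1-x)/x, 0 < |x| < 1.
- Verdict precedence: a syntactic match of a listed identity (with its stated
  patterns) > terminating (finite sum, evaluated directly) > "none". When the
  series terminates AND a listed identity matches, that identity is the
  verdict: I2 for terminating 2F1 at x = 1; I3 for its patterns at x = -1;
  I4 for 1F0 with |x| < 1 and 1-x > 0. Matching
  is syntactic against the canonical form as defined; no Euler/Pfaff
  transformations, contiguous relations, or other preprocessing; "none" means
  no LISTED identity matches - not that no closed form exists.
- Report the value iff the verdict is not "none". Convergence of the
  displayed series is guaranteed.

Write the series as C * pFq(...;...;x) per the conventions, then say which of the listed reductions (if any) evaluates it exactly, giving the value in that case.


Classification (C = 1): 2F1 with upper {1, 1}, lower {2}, argument x = 2/9. Verdict: the logarithmic series (I6) fires (the logarithm: parameters (1,1;2), x = 2/9). Hence: (-9/2) * ln(7/9).

The tell: t_0 being 1, the factorial ratio (C = 1, x = 2/9) (k+a-1)!/(a-1)! is a rising factorial (a)_k.
Adjacent-term ratio: r(k) = (2/9) * (k+1) (k+1) / [(k+2) (k+1)] - poly over poly, x = (2/9) from leading terms; C = 1 at k = 0.


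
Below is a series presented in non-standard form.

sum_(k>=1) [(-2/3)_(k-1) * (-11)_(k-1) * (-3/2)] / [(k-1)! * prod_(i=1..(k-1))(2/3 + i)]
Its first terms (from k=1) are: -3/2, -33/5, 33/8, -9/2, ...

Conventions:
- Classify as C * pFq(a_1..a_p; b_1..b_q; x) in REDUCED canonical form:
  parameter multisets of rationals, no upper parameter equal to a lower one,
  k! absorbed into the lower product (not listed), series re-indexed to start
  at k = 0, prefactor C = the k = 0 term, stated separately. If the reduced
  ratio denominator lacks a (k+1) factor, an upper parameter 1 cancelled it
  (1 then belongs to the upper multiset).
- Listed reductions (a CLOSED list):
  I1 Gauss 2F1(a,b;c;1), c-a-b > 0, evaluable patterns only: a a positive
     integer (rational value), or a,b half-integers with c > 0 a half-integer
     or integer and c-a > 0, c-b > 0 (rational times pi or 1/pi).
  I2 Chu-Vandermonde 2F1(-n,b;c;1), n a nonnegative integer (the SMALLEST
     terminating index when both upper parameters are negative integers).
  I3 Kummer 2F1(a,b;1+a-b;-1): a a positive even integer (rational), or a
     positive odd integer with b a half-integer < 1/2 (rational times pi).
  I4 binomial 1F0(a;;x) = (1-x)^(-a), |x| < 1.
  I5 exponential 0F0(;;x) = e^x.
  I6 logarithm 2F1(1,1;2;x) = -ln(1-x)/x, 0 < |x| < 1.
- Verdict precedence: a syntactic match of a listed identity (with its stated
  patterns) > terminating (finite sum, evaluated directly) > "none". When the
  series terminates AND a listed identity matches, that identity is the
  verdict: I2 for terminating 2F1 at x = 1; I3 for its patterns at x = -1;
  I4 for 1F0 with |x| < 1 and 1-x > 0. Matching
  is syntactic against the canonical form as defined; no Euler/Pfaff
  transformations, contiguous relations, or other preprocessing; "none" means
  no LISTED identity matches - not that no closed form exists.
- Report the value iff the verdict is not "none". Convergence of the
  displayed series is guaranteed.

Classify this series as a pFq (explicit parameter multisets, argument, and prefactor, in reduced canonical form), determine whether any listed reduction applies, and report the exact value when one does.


This is -3/2 * 2F1(-11, -2/3; 5/3; 1) in reduced canonical form. Verdict: Vandermonde's identity (I2) applies (terminating 2F1 at x = 1 with n = 11, b = -2/3, c = 5/3). Exact value: -65379/10672.

First insight: with t_0 = -3/2, the lower running product (C = -3/2, x = 1) is a rising factorial.
Ratio: r(k) = 1 * (k-11) (k-2/3) / [(k+5/3) (k+1)] - rational; roots negated = parameters, x = 1, C = -3/2.


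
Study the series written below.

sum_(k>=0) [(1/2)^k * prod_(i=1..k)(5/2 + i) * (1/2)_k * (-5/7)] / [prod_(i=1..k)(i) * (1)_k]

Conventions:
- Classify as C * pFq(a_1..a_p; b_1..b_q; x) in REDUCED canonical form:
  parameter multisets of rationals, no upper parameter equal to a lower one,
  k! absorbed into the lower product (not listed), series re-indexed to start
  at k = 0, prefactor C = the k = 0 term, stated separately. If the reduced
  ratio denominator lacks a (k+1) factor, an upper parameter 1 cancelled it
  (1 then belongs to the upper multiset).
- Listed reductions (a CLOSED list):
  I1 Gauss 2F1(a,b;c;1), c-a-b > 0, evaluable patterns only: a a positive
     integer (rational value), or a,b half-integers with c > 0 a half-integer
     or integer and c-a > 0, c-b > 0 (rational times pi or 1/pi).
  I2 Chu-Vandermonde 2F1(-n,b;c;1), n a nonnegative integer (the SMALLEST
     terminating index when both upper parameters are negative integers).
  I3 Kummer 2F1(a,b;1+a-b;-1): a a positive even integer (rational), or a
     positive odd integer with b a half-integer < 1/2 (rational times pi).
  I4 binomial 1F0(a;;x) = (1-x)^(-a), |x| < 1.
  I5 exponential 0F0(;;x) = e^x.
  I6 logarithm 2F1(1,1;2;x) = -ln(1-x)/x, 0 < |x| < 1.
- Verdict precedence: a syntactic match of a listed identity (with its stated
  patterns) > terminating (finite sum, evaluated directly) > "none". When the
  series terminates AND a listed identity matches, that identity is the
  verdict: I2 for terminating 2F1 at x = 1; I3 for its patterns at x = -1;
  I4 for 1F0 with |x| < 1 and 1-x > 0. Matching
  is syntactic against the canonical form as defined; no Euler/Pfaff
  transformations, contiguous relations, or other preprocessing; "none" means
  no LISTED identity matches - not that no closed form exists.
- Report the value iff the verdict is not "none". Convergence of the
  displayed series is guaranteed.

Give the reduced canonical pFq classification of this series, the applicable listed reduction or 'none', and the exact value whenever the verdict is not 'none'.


The series (x = 1/2) is 2F1: upper {1/2, 7/2}, lower {1}, prefactor -5/7. Verdict: none. A 2F1 with upper {1/2, 7/2} fits none of I1-I6 at x = 1/2; the sum runs forever.

Key step: with t_0 = -5/7, the running product (C = -5/7, x = 1/2) telescopes to a rising factorial.
Term ratio: r(k) = (1/2) * (k+1/2) (k+7/2) / [(k+1) (k+1)] - poly over poly, x = (1/2) from leading terms; C = -5/7 at k = 0.


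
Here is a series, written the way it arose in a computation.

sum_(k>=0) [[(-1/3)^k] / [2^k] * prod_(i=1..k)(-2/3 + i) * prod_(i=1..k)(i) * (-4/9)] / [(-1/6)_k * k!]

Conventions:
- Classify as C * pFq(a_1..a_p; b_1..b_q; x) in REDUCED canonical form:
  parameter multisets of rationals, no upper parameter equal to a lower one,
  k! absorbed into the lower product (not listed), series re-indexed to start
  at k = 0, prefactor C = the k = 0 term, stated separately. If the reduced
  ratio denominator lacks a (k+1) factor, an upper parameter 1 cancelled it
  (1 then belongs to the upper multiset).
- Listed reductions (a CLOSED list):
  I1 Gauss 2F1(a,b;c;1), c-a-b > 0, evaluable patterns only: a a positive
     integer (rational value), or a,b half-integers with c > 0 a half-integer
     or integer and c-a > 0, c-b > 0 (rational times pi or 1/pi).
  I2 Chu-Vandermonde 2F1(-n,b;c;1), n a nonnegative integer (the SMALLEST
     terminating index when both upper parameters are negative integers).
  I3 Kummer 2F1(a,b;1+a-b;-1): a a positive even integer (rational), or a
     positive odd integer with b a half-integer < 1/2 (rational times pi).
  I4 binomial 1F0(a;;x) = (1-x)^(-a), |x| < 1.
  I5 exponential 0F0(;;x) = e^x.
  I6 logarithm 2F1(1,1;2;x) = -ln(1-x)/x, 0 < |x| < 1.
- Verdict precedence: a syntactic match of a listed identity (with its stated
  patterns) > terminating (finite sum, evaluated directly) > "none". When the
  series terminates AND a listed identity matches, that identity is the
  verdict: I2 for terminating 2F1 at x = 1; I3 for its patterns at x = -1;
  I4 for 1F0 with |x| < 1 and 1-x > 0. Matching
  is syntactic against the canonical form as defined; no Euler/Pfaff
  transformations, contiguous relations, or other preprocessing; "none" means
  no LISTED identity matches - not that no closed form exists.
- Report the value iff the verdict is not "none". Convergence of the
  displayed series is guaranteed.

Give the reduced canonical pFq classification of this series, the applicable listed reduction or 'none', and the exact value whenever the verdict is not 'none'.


x = -1/6 here; the reduced form reads 2F1, upper {1/3, 1}, lower {-1/6}, C = -4/9. Verdict: none. A 2F1 with upper {1/3, 1} fits none of I1-I6 at x = -1/6; the sum runs forever.

Key observation: t_0 being -4/9, the two k-th powers (C = -4/9, x = -1/6) combine into one argument.
Step ratio: r(k) = (-1/6) * (k+1/3) (k+1) / [(k-1/6) (k+1)] ; factor over Q: parameters, x = (-1/6), and C = -4/9.


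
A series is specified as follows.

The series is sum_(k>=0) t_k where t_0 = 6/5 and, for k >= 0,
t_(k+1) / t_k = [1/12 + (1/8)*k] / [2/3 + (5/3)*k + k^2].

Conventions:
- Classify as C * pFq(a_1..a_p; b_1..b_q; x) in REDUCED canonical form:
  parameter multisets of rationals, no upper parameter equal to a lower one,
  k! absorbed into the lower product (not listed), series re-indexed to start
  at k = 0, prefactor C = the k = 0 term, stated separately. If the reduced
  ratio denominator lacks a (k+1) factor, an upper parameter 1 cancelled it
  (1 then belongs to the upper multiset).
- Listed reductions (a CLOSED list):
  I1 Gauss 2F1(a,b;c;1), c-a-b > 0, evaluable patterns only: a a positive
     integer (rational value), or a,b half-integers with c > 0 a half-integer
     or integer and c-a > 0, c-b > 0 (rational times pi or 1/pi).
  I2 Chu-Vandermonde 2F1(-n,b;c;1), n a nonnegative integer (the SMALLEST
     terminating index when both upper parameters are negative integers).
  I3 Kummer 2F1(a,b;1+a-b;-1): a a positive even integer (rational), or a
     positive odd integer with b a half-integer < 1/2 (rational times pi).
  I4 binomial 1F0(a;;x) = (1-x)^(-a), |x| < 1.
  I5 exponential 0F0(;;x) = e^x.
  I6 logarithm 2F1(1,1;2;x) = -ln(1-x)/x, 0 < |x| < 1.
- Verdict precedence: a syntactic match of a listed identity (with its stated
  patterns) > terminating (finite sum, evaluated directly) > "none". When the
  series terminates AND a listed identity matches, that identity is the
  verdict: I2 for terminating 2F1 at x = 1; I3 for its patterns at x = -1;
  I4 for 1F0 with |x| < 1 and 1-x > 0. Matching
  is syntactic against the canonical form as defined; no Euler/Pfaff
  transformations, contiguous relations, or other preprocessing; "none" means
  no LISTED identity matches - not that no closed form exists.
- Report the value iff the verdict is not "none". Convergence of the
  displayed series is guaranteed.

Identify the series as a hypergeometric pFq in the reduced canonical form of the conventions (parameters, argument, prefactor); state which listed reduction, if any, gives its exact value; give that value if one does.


The series (x = 1/8) is 0F0: upper {-}, lower {-}, prefactor 6/5. Verdict (x = 1/8): exponential (I5) applies (the 0F0 exponential series at x = 1/8). Value: (6/5) * e^(1/8).

Key step: from the first term 6/5: factor the ratio over Q (C = 6/5): negated roots = parameters.
Consecutive-term ratio: r(k) = (1/8) * 1 / [(k+1)] - rational in k. x = (1/8); t_0 = 6/5; negate the roots.


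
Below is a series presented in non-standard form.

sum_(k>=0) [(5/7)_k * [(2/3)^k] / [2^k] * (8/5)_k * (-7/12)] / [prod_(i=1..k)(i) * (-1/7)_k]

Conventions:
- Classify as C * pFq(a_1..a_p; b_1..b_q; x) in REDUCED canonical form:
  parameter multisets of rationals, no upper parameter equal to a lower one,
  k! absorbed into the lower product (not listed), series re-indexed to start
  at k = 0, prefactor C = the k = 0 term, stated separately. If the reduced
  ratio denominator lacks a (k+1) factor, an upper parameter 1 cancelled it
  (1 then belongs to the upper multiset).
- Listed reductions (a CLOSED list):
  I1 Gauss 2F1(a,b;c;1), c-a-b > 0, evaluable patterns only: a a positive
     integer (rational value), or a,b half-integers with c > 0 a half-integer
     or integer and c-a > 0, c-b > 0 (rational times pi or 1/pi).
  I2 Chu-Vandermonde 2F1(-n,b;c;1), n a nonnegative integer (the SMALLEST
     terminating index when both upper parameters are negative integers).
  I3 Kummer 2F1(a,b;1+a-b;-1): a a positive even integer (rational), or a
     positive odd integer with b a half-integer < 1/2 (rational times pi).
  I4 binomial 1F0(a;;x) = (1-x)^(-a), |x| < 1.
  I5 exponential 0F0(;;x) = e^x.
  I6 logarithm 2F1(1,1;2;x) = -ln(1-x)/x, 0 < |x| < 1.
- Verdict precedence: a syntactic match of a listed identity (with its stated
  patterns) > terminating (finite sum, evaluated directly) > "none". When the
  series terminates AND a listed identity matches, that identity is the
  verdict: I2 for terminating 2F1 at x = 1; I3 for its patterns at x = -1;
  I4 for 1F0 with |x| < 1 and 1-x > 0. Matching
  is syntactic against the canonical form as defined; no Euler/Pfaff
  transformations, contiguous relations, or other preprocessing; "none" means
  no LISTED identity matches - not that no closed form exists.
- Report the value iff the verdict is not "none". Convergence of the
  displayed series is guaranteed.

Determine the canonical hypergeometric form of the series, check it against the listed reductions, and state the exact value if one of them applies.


Classification (C = -7/12): 2F1 with upper {5/7, 8/5}, lower {-1/7}, argument x = 1/3. Verdict: none here - no I1-I6 shape fits x = 1/3 with lower {-1/7}.

Structural cue: t_0 = -7/12 here, and the product of the first k integers (prefactor -7/12) is k!.
Step ratio: r(k) = (1/3) * (k+5/7) (k+8/5) / [(k-1/7) (k+1)] - poly over poly, x = (1/3) from leading terms; C = -7/12 at k = 0.


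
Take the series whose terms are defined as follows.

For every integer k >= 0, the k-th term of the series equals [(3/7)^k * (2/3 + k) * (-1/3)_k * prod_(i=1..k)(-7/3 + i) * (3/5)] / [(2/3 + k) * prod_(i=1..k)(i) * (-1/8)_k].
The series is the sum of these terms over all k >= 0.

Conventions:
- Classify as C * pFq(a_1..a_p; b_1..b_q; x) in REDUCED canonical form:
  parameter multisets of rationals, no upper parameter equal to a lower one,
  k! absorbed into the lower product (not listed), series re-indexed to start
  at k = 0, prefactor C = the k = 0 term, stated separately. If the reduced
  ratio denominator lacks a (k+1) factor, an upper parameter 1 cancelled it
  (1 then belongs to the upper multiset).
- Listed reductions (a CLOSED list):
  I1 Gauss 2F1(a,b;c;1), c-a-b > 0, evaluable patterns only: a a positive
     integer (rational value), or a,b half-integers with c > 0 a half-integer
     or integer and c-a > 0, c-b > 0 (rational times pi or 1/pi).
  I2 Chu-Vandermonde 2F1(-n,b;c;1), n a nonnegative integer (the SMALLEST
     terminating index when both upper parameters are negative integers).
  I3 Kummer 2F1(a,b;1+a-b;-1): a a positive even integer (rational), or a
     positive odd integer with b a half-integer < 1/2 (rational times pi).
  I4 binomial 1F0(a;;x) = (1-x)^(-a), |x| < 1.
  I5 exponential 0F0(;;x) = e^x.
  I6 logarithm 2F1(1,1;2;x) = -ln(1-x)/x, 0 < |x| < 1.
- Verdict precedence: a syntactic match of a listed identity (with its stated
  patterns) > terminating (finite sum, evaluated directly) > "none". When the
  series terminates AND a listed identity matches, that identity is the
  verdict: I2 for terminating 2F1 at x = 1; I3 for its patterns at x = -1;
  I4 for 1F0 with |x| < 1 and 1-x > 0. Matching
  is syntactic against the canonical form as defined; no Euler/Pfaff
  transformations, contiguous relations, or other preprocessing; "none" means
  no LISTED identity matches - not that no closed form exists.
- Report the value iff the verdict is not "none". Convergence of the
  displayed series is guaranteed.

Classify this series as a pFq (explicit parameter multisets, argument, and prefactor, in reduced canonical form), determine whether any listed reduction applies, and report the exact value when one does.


x = 3/7 here; the reduced form reads 2F1, upper {-4/3, -1/3}, lower {-1/8}, C = 3/5. Verdict: none - at argument 3/7 the multisets {-4/3, -1/3} ; {-1/8} match no listed identity.

The tell: from the first term 3/5: the running product (C = 3/5, x = 3/7) telescopes to a rising factorial.
Ratio: r(k) = (3/7) * (k-4/3) (k-1/3) / [(k-1/8) (k+1)] - poly over poly, x = (3/7) from leading terms; C = 3/5 at k = 0.


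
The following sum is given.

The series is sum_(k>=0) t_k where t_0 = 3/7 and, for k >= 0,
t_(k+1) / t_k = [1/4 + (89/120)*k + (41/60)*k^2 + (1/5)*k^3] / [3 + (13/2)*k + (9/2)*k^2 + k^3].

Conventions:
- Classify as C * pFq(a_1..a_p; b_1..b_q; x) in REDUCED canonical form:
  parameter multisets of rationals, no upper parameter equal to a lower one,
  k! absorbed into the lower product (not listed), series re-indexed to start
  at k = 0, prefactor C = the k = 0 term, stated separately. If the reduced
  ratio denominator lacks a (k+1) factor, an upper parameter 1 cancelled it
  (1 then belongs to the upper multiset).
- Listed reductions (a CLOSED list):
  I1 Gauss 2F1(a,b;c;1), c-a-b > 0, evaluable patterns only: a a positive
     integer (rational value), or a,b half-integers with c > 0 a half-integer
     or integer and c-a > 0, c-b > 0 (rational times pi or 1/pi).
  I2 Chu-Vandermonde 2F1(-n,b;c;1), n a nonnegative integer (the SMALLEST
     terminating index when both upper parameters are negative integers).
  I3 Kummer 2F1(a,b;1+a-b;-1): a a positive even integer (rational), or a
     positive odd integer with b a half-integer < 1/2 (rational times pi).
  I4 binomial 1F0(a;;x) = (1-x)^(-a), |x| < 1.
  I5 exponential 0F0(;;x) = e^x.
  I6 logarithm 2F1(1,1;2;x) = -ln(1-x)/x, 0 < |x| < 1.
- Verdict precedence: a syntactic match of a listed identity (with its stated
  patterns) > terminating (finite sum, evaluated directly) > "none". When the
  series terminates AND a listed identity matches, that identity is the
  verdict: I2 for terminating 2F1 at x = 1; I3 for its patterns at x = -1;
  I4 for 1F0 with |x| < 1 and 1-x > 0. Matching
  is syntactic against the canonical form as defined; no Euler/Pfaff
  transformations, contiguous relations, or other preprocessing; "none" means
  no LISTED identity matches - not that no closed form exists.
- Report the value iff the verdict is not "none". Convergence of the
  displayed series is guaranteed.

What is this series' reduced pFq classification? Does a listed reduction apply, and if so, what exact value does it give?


Canonical form: C = 3/7 times 2F1 with upper {2/3, 5/4}, lower {2}, x = 1/5. Verdict: none - at argument 1/5 the multisets {2/3, 5/4} ; {2} match no listed identity.

Key step: t_0 being 3/7, the ratio is unreduced: k + 3/2 divides both sides (prefactor 3/7).
Step ratio: r(k) = (1/5) * (k+2/3) (k+5/4) / [(k+2) (k+1)] - rational in k. x = (1/5); t_0 = 3/7; negate the roots.


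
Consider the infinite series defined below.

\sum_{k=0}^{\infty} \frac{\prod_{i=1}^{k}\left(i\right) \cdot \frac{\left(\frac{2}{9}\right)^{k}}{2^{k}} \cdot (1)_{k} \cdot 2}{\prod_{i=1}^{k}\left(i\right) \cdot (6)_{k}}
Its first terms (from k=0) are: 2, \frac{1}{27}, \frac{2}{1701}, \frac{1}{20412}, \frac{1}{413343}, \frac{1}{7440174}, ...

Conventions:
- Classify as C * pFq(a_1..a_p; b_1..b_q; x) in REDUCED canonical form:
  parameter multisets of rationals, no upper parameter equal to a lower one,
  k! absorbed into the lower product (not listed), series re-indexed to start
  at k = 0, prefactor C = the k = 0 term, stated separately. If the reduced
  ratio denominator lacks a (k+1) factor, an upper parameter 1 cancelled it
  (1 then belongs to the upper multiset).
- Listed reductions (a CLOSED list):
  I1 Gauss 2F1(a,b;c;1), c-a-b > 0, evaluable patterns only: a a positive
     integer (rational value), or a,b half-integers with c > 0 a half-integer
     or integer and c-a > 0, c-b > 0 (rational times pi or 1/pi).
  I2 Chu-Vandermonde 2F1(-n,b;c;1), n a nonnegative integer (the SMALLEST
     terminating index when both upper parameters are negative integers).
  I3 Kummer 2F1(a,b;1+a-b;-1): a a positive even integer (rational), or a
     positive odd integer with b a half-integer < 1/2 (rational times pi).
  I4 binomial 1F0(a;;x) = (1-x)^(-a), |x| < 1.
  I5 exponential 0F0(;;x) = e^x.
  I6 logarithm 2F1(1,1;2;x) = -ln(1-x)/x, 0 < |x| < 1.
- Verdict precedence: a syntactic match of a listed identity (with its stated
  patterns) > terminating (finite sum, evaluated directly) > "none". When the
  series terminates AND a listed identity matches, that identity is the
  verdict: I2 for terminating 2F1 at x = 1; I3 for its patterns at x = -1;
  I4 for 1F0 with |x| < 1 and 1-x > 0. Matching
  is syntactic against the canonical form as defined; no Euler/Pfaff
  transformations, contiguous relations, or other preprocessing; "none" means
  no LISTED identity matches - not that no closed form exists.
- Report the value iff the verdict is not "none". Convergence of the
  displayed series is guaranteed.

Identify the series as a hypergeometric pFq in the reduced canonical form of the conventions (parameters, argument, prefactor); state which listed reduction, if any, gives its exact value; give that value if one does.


Reduced: x = \frac{1}{9}, 2F1, upper = {1, 1}, lower = {6}, C = 2. Verdict: none. No listed pattern accepts 2F1(1, 1; 6; \frac{1}{9}).

Key step: with t_0 = 2, the running product (prefactor 2) telescopes to a rising factorial.
Ratio: r(k) = \frac{1}{9} * (k+1) (k+1) / [(k+6) (k+1)] - rational; roots negated = parameters, x = \frac{1}{9}, C = 2.


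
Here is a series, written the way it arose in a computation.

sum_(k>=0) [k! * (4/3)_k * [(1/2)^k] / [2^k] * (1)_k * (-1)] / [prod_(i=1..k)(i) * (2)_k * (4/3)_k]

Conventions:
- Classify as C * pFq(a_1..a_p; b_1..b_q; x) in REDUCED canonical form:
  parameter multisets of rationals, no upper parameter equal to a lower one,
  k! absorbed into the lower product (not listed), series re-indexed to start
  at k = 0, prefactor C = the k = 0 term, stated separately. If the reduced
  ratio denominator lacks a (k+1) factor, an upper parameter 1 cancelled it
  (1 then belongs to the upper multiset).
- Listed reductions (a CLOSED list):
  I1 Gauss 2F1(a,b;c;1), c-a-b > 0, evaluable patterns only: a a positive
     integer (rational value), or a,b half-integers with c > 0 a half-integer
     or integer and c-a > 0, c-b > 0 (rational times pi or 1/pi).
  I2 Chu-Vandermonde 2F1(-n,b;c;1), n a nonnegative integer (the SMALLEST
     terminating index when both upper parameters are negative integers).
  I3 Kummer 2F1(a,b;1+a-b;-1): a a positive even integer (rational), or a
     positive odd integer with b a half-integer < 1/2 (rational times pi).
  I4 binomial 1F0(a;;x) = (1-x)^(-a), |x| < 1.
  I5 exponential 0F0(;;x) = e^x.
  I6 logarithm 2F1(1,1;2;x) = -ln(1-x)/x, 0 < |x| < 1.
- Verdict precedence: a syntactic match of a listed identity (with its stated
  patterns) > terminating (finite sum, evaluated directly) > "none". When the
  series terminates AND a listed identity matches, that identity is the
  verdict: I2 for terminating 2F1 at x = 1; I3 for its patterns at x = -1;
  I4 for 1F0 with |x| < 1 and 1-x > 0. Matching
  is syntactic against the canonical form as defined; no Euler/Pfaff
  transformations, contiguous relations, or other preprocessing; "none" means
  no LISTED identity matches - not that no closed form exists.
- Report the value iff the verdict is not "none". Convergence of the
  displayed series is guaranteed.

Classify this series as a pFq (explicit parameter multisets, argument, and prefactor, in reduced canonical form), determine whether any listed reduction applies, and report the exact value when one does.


At argument 1/4: a 2F1 with upper {1, 1}, lower {2}, scaled by C = -1. Verdict (x = 1/4): the I6 logarithm reduction applies (the logarithm: parameters (1,1;2), x = 1/4). Sum: 4 * ln(3/4).

Structural cue: from the first term -1: the two k-th powers (C = -1, x = 1/4) combine into one argument.
Ratio: r(k) = (1/4) * (k+1) (k+1) / [(k+2) (k+1)] - rational in k. x = (1/4); t_0 = -1; negate the roots.


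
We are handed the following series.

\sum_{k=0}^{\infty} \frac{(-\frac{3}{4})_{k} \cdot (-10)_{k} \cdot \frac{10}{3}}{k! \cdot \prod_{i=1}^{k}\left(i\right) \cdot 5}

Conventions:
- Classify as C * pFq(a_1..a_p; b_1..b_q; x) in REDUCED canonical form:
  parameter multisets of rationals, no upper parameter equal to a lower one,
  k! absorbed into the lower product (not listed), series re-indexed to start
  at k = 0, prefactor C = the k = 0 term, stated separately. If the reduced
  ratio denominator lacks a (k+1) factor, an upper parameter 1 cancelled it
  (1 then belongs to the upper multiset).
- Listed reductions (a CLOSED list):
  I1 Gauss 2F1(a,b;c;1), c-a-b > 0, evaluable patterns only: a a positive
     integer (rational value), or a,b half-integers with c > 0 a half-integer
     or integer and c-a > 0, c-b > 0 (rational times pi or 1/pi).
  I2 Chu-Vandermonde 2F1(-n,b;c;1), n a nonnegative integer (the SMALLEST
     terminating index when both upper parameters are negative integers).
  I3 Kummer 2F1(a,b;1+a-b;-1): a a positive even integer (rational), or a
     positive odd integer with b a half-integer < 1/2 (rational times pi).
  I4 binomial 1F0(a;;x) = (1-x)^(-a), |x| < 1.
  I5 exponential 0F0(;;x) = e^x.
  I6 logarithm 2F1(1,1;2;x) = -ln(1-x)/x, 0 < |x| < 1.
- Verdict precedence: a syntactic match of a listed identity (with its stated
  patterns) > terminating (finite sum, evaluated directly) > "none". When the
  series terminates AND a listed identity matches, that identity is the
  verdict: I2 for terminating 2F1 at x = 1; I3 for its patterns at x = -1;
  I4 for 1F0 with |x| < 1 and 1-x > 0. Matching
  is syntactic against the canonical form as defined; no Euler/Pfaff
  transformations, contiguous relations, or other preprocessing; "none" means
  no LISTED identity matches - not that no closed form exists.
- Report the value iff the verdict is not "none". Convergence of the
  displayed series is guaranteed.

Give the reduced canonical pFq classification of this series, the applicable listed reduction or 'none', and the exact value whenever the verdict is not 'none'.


The series (x = 1) is 2F1: upper {-10, -\frac{3}{4}}, lower {1}, prefactor \frac{2}{3}. Verdict at x = 1: Vandermonde's identity (I2) matches (terminating 2F1 at x = 1 with n = 10, b = -3/4, c = 1). Exact value: \frac{583103521}{134217728}.

Key step: x = 1 and the product of the first k integers (C = 2/3, x = 1) is k!.
Step ratio: r(k) = 1 * (k-10) (k-\frac{3}{4}) / [(k+1) (k+1)] - rational in k. x = 1; t_0 = \frac{2}{3}; negate the roots.


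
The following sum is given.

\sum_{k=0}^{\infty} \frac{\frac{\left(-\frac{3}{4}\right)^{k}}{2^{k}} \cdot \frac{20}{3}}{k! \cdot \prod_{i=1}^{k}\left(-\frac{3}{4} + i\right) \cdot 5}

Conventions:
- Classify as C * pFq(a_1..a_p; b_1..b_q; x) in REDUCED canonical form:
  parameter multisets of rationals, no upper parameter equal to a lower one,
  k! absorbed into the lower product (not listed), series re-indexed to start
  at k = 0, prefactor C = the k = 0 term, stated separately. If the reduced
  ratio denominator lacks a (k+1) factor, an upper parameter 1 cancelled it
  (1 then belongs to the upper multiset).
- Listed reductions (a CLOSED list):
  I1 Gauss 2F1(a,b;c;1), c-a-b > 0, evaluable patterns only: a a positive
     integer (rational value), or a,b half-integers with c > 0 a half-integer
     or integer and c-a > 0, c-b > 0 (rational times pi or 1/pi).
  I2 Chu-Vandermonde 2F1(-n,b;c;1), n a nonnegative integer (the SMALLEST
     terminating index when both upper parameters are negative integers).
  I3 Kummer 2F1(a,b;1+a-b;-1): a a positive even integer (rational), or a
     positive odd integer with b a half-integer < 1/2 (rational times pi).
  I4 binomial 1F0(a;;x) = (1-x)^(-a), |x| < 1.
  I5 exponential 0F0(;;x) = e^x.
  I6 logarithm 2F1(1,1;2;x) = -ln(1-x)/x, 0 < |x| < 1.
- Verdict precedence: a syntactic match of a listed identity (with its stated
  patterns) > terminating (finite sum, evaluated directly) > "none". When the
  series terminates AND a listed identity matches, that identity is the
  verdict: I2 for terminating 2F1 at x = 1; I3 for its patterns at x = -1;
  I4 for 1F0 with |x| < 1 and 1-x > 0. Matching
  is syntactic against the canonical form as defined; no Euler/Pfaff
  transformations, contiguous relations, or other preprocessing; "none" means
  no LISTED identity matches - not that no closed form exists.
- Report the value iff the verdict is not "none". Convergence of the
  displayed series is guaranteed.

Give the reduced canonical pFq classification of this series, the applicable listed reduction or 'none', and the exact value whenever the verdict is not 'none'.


At argument -\frac{3}{8}: a 0F1 with upper {-}, lower {\frac{1}{4}}, scaled by C = \frac{4}{3}. Verdict: none. A 0F1 with upper {-} fits none of I1-I6 at x = -\frac{3}{8}; the sum runs forever.

The tell: with t_0 = \frac{4}{3}, the lower running product (C = 4/3, x = -3/8) is a rising factorial.
Consecutive-term ratio: r(k) = -\frac{3}{8} * 1 / [(k+\frac{1}{4}) (k+1)] - rational; roots negated = parameters, x = -\frac{3}{8}, C = \frac{4}{3}.


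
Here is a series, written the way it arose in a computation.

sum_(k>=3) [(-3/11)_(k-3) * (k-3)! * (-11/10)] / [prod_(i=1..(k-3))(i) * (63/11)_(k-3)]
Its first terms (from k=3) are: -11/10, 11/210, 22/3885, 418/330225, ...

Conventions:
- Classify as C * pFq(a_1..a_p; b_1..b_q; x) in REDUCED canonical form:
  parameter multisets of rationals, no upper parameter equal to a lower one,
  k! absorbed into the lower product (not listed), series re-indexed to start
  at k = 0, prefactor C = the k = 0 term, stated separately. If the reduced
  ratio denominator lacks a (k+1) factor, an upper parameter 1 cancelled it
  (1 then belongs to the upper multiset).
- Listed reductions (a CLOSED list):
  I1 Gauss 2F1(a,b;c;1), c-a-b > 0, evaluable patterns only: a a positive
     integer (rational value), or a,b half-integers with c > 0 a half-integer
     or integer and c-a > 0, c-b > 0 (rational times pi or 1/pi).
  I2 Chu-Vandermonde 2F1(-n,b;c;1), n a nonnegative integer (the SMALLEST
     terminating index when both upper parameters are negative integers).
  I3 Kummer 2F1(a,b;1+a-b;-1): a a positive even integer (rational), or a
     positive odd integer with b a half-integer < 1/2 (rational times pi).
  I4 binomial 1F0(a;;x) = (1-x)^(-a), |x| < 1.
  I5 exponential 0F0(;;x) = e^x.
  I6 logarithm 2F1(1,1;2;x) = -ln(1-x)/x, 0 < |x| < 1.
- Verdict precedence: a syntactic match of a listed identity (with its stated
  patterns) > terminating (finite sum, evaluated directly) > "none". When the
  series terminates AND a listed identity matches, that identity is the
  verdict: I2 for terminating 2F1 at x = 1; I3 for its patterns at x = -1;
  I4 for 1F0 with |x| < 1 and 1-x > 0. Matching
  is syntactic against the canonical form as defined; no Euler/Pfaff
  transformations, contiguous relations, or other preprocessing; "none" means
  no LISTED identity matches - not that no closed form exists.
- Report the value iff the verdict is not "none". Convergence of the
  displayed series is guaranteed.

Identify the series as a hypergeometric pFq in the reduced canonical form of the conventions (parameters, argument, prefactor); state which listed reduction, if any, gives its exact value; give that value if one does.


This is -11/10 * 2F1(-3/11, 1; 63/11; 1) in reduced canonical form. Verdict: the Gauss summation I1 fires (x = 1: the Gamma ratio telescopes since c-a-b = 5 > 0 and a = 1 in Z>0). Exact value: -26/25.

The tell: with t_0 = -11/10, the factorial ratio (C = -11/10) (k+a-1)!/(a-1)! is a rising factorial (a)_k.
Consecutive-term ratio: r(k) = 1 * (k-3/11) (k+1) / [(k+63/11) (k+1)] ; factor over Q: parameters, x = 1, and C = -11/10.
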